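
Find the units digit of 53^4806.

Last digits of 3^n: 3, 9, 7, 1 (period 4).
4806 mod 4 = 2, so the last digit matches 3^2 = 9.

9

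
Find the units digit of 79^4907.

9

Last digits of 9^n: 9, 1 (period 2).
4907 mod 2 = 1, so the last digit matches 9^1 = 9.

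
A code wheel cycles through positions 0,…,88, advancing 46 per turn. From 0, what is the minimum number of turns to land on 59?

69

The inverse of 46 mod 89 is 60 (since 46·60 = 2760 ≡ 1).
Multiplying both sides by 60: x ≡ 60·59 = 3540 ≡ 69 (mod 89).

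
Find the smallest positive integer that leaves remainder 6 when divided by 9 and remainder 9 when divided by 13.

x ≡ 6 (mod 9) gives x ∈ {6, 15, 24, 33, 42, 51, 60, 69, …}.
The first of these with x mod 13 = 9 is 87.

87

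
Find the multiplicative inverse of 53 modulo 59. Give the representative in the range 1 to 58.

49

53·49 = 2597 = 44·59 + 1, so 53⁻¹ ≡ 49 (mod 59).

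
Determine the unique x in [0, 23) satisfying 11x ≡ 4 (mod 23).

The inverse of 11 mod 23 is 21 (since 11·21 = 231 ≡ 1).
Multiplying both sides by 21: x ≡ 21·4 = 84 ≡ 15 (mod 23).

15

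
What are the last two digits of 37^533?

97

Square-and-reduce mod 100: 37^1≡37, 37^2≡69, 37^4≡61, 37^8≡21, 37^16≡41, 37^32≡81, 37^64≡61, 37^128≡21, 37^256≡41, 37^512≡81.
533 = 1 + 4 + 16 + 512, so 37^533 ≡ 37·61·41·81 ≡ 97 (mod 100).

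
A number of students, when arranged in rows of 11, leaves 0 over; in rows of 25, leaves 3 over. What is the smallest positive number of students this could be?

253

Since 25·4 ≡ 1 (mod 11), take x = 3 + 25·((0−3)·4 mod 11) = 3 + 25·10 = 253.
Check: 253 mod 11 = 0, 253 mod 25 = 3.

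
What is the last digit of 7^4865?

Last digits of 7^n: 7, 9, 3, 1 (period 4).
4865 leaves remainder 1 on division by 4, so 7^4865 ends in 7.

7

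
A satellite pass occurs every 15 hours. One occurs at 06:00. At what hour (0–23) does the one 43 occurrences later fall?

43·15 = 645.
Dividing 645 by 24 gives quotient 26 and remainder 21.
(6 + 21) mod 24 = 3.

3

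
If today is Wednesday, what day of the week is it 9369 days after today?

9369 mod 7 = 3 (since 1338·7 = 9366).
Wednesday + 3 days → Saturday.

Saturday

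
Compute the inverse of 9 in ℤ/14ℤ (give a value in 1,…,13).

14 = 1·9 + 5
9 = 1·5 + 4
5 = 1·4 + 1
4 = 4·1 + 0
Back-substituting gives 9·11 ≡ 1 (mod 14).

11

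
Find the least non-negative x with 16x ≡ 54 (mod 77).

13

16⁻¹ ≡ 53 (mod 77) because 16·53 = 848 = 11·77 + 1.
So x ≡ 53·54 = 2862 ≡ 13 (mod 77).
Check: 16·13 = 208 = 2·77 + 54.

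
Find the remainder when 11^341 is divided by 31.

Successive squares of 11 mod 31: 11^1≡11, 11^2≡28, 11^4≡9, 11^8≡19, 11^16≡20, 11^32≡28, 11^64≡9, 11^128≡19, 11^256≡20.
341 = 1 + 4 + 16 + 64 + 256, so 11^341 ≡ 11·9·20·9·20 ≡ 24 (mod 31).

24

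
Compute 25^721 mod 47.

Successive squares of 25 mod 47: 25^1≡25, 25^2≡14, 25^4≡8, 25^8≡17, 25^16≡7, 25^32≡2, 25^64≡4, 25^128≡16, 25^256≡21, 25^512≡18.
Since 721 = 1 + 16 + 64 + 128 + 512 in binary, 25^721 ≡ 25·7·4·16·18 ≡ 17 (mod 47).

17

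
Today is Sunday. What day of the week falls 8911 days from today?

Sunday

Dividing 8911 by 7 gives quotient 1273 and remainder 0.
Sunday + 0 days → Sunday.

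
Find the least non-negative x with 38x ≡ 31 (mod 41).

38⁻¹ ≡ 27 (mod 41) because 38·27 = 1026 = 25·41 + 1.
So x ≡ 27·31 = 837 ≡ 17 (mod 41).

17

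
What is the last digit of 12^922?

Last digits of 2^n: 2, 4, 8, 6 (period 4).
922 leaves remainder 2 on division by 4, so 12^922 ends in 4.

4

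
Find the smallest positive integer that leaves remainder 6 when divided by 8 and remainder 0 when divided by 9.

x ≡ 6 (mod 8) gives x ∈ {6, 14, 22, 30, 38, 46, 54}.
The first of these with x mod 9 = 0 is 54.

54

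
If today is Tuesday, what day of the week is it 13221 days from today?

Sunday

Dividing 13221 by 7 gives quotient 1888 and remainder 5.
Tuesday + 5 days → Sunday.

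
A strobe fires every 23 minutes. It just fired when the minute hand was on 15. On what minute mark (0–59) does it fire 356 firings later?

356·23 = 8188.
8188 − 136·60 = 28, so 8188 ≡ 28 (mod 60).
(15 + 28) mod 60 = 43.

43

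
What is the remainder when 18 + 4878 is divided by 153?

Dividing 4878 by 153 gives quotient 31 and remainder 135.
(18 + 135) mod 153 = 0.

0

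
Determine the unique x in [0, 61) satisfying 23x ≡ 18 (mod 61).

The inverse of 23 mod 61 is 8 (since 23·8 = 184 ≡ 1).
So x ≡ 8·18 = 144 ≡ 22 (mod 61).
Check: 23·22 = 506 = 8·61 + 18.

22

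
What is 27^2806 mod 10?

9

Last digits of 7^n: 7, 9, 3, 1 (period 4).
2806 mod 4 = 2, so the last digit matches 7^2 = 9.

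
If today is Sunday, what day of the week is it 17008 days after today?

Friday

17008 − 2429·7 = 5, so 17008 ≡ 5 (mod 7).
Sunday + 5 days → Friday.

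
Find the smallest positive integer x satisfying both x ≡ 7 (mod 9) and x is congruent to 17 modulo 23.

178

x ≡ 7 (mod 9) gives x ∈ {7, 16, 25, 34, 43, 52, 61, 70, …}.
The first of these with x mod 23 = 17 is 178.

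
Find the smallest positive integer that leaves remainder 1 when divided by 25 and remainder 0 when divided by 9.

126

x ≡ 0 (mod 9) gives x ∈ {0, 9, 18, 27, 36, 45, 54, 63, …}.
The first of these with x mod 25 = 1 is 126.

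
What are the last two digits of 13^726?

09

Square-and-reduce mod 100: 13^1≡13, 13^2≡69, 13^4≡61, 13^8≡21, 13^16≡41, 13^32≡81, 13^64≡61, 13^128≡21, 13^256≡41, 13^512≡81.
Since 726 = 2 + 4 + 16 + 64 + 128 + 512 in binary, 13^726 ≡ 69·61·41·61·21·81 ≡ 9 (mod 100).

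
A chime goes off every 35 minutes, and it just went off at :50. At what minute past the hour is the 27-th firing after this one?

27·35 = 945.
945 = 15·60 + 45, so 945 mod 60 = 45.
(50 + 45) mod 60 = 35.

35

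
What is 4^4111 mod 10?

Last digits of 4^n: 4, 6 (period 2).
4111 leaves remainder 1 on division by 2, so 4^4111 ends in 4.

4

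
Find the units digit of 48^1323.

2

The units digit of 48^n cycles with period 4: 8, 4, 2, 6, …
1323 mod 4 = 3, so the last digit matches 8^3 = 2.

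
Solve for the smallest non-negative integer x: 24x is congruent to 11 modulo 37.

2

24⁻¹ ≡ 17 (mod 37) because 24·17 = 408 = 11·37 + 1.
So x ≡ 17·11 = 187 ≡ 2 (mod 37).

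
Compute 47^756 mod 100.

Square-and-reduce mod 100: 47^1≡47, 47^2≡9, 47^4≡81, 47^8≡61, 47^16≡21, 47^32≡41, 47^64≡81, 47^128≡61, 47^256≡21, 47^512≡41.
756 = 4 + 16 + 32 + 64 + 128 + 512, so 47^756 ≡ 81·21·41·81·61·41 ≡ 21 (mod 100).

21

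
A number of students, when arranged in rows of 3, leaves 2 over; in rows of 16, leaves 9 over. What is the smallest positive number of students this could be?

x ≡ 2 (mod 3) gives x ∈ {2, 5, 8, 11, 14, 17, 20, 23, …}.
The first of these with x mod 16 = 9 is 41.

41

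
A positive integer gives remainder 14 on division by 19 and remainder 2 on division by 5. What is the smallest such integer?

x ≡ 2 (mod 5) gives x ∈ {2, 7, 12, 17, 22, 27, 32, 37, …}.
The first of these with x mod 19 = 14 is 52.

52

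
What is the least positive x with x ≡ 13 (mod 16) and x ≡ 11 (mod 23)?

333

Since 23·7 ≡ 1 (mod 16), take x = 11 + 23·((13−11)·7 mod 16) = 11 + 23·14 = 333.
Check: 333 mod 16 = 13, 333 mod 23 = 11.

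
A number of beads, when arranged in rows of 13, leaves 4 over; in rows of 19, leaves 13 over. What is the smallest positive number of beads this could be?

Since 19·11 ≡ 1 (mod 13), take x = 13 + 19·((4−13)·11 mod 13) = 13 + 19·5 = 108.
Check: 108 mod 13 = 4, 108 mod 19 = 13.

108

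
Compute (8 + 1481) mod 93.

1481 = 15·93 + 86, so 1481 mod 93 = 86.
(8 + 86) mod 93 = 1.

1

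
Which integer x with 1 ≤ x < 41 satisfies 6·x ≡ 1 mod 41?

7

6·7 = 42 = 1·41 + 1, so 6⁻¹ ≡ 7 (mod 41).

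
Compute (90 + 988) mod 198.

988 mod 198 = 196 (since 4·198 = 792).
(90 + 196) mod 198 = 88.

88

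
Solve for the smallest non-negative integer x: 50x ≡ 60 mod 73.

45

50⁻¹ ≡ 19 (mod 73) because 50·19 = 950 = 13·73 + 1.
So x ≡ 19·60 = 1140 ≡ 45 (mod 73).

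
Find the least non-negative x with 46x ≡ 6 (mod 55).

46⁻¹ ≡ 6 (mod 55) because 46·6 = 276 = 5·55 + 1.
So x ≡ 6·6 = 36 ≡ 36 (mod 55).

36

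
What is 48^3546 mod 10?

4

The units digit of 48^n cycles with period 4: 8, 4, 2, 6, …
3546 mod 4 = 2, so the last digit matches 8^2 = 4.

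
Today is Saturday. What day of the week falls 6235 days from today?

6235 − 890·7 = 5, so 6235 ≡ 5 (mod 7).
Saturday + 5 days → Thursday.

Thursday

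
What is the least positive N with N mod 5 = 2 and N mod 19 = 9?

x ≡ 2 (mod 5) gives x ∈ {2, 7, 12, 17, 22, 27, 32, 37, …}.
The first of these with x mod 19 = 9 is 47.

47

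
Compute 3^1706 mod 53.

38

Successive squares of 3 mod 53: 3^1≡3, 3^2≡9, 3^4≡28, 3^8≡42, 3^16≡15, 3^32≡13, 3^64≡10, 3^128≡47, 3^256≡36, 3^512≡24, 3^1024≡46.
1706 = 2 + 8 + 32 + 128 + 512 + 1024, so 3^1706 ≡ 9·42·13·47·24·46 ≡ 38 (mod 53).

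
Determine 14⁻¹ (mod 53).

14·19 = 266 = 5·53 + 1, so 14⁻¹ ≡ 19 (mod 53).

19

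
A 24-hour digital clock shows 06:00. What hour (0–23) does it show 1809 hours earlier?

1809 = 75·24 + 9, so 1809 mod 24 = 9.
(6 − 9) mod 24 = 21.

21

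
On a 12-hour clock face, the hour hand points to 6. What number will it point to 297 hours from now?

Dividing 297 by 12 gives quotient 24 and remainder 9.
6 + 9 → 3 on a 12-hour dial.

3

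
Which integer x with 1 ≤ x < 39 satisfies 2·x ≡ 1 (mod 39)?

20

2·20 = 40 = 1·39 + 1, so 2⁻¹ ≡ 20 (mod 39).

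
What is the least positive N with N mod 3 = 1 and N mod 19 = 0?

x ≡ 1 (mod 3) gives x ∈ {1, 4, 7, 10, 13, 16, 19}.
The first of these with x mod 19 = 0 is 19.

19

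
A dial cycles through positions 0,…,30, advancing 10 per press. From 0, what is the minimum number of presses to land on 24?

21

The inverse of 10 mod 31 is 28 (since 10·28 = 280 ≡ 1).
Multiplying both sides by 28: x ≡ 28·24 = 672 ≡ 21 (mod 31).
Check: 10·21 = 210 = 6·31 + 24.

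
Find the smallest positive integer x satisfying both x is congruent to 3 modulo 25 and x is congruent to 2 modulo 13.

28

Since 13·2 ≡ 1 (mod 25), take x = 2 + 13·((3−2)·2 mod 25) = 2 + 13·2 = 28.
Check: 28 mod 25 = 3, 28 mod 13 = 2.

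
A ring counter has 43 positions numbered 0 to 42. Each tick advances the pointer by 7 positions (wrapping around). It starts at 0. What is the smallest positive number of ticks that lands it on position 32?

23

The inverse of 7 mod 43 is 37 (since 7·37 = 259 ≡ 1).
So x ≡ 37·32 = 1184 ≡ 23 (mod 43).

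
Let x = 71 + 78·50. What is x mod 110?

11

78·50 = 3900.
3900 mod 110 = 50 (since 35·110 = 3850).
(71 + 50) mod 110 = 11.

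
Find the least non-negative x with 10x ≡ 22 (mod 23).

10⁻¹ ≡ 7 (mod 23) because 10·7 = 70 = 3·23 + 1.
So x ≡ 7·22 = 154 ≡ 16 (mod 23).

16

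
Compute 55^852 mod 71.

Successive squares of 55 mod 71: 55^1≡55, 55^2≡43, 55^4≡3, 55^8≡9, 55^16≡10, 55^32≡29, 55^64≡60, 55^128≡50, 55^256≡15, 55^512≡12.
Since 852 = 4 + 16 + 64 + 256 + 512 in binary, 55^852 ≡ 3·10·60·15·12 ≡ 27 (mod 71).

27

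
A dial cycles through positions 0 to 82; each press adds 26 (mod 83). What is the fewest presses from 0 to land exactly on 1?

83 = 3·26 + 5
26 = 5·5 + 1
5 = 5·1 + 0
Back-substituting gives 26·16 ≡ 1 (mod 83).

16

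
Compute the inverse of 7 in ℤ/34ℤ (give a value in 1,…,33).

7·5 = 35 = 1·34 + 1, so 7⁻¹ ≡ 5 (mod 34).

5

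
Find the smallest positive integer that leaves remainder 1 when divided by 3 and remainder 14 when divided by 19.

52

Since 19·1 ≡ 1 (mod 3), take x = 14 + 19·((1−14)·1 mod 3) = 14 + 19·2 = 52.
Check: 52 mod 3 = 1, 52 mod 19 = 14.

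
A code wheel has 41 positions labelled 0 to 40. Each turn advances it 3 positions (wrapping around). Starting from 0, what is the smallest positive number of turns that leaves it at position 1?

14

3·14 = 42 = 1·41 + 1, so 3⁻¹ ≡ 14 (mod 41).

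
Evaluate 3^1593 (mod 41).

3

Square-and-reduce mod 41: 3^1≡3, 3^2≡9, 3^4≡40, 3^8≡1, 3^16≡1, 3^32≡1, 3^64≡1, 3^128≡1, 3^256≡1, 3^512≡1, 3^1024≡1.
Since 1593 = 1 + 8 + 16 + 32 + 512 + 1024 in binary, 3^1593 ≡ 3·1·1·1·1·1 ≡ 3 (mod 41).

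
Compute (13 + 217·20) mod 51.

18

217·20 = 4340.
Dividing 4340 by 51 gives quotient 85 and remainder 5.
(13 + 5) mod 51 = 18.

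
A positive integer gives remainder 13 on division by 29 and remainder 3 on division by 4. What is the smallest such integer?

Since 4·22 ≡ 1 (mod 29), take x = 3 + 4·((13−3)·22 mod 29) = 3 + 4·17 = 71.
Check: 71 mod 29 = 13, 71 mod 4 = 3.

71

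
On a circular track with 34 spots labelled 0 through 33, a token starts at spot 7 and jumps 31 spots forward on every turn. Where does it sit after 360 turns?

360·31 = 11160.
11160 = 328·34 + 8, so 11160 mod 34 = 8.
(7 + 8) mod 34 = 15.

15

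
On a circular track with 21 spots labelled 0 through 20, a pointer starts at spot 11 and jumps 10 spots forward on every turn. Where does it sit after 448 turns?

18

448·10 = 4480.
4480 − 213·21 = 7, so 4480 ≡ 7 (mod 21).
(11 + 7) mod 21 = 18.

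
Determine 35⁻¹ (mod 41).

35·34 = 1190 = 29·41 + 1, so 35⁻¹ ≡ 34 (mod 41).

34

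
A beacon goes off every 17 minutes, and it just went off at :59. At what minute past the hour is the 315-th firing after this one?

315·17 = 5355.
Dividing 5355 by 60 gives quotient 89 and remainder 15.
(59 + 15) mod 60 = 14.

14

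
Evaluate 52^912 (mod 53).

Successive squares of 52 mod 53: 52^1≡52, 52^2≡1, 52^4≡1, 52^8≡1, 52^16≡1, 52^32≡1, 52^64≡1, 52^128≡1, 52^256≡1, 52^512≡1.
Since 912 = 16 + 128 + 256 + 512 in binary, 52^912 ≡ 1·1·1·1 ≡ 1 (mod 53).

1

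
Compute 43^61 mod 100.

By repeated squaring mod 100: 43^1≡43, 43^2≡49, 43^4≡1, 43^8≡1, 43^16≡1, 43^32≡1.
61 = 1 + 4 + 8 + 16 + 32, so 43^61 ≡ 43·1·1·1·1 ≡ 43 (mod 100).

43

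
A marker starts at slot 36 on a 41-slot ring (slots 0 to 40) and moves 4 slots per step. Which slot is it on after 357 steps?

357·4 = 1428.
1428 mod 41 = 34 (since 34·41 = 1394).
(36 + 34) mod 41 = 29.

29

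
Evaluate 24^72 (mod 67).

15

By repeated squaring mod 67: 24^1≡24, 24^2≡40, 24^4≡59, 24^8≡64, 24^16≡9, 24^32≡14, 24^64≡62.
Since 72 = 8 + 64 in binary, 24^72 ≡ 64·62 ≡ 15 (mod 67).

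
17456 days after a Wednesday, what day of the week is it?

17456 mod 7 = 5 (since 2493·7 = 17451).
Wednesday + 5 days → Monday.

Monday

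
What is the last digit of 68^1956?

The units digit of 68^n cycles with period 4: 8, 4, 2, 6, …
1956 mod 4 = 0, so the last digit matches 8^4 = 6.

6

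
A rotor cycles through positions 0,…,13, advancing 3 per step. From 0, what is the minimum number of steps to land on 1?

3⁻¹ ≡ 5 (mod 14) because 3·5 = 15 = 1·14 + 1.
So x ≡ 5·1 = 5 ≡ 5 (mod 14).
Check: 3·5 = 15 = 1·14 + 1.

5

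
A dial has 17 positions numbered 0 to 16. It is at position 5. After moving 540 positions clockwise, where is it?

540 = 31·17 + 13, so 540 mod 17 = 13.
(5 + 13) mod 17 = 1.

1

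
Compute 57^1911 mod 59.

22

By repeated squaring mod 59: 57^1≡57, 57^2≡4, 57^4≡16, 57^8≡20, 57^16≡46, 57^32≡51, 57^64≡5, 57^128≡25, 57^256≡35, 57^512≡45, 57^1024≡19.
1911 = 1 + 2 + 4 + 16 + 32 + 64 + 256 + 512 + 1024, so 57^1911 ≡ 57·4·16·46·51·5·35·45·19 ≡ 22 (mod 59).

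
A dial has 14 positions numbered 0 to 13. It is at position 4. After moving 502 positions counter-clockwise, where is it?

502 = 35·14 + 12, so 502 mod 14 = 12.
(4 − 12) mod 14 = 6.

6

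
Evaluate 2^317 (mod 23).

By repeated squaring mod 23: 2^1≡2, 2^2≡4, 2^4≡16, 2^8≡3, 2^16≡9, 2^32≡12, 2^64≡6, 2^128≡13, 2^256≡8.
Since 317 = 1 + 4 + 8 + 16 + 32 + 256 in binary, 2^317 ≡ 2·16·3·9·12·8 ≡ 6 (mod 23).

6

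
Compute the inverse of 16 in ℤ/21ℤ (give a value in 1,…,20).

4

21 = 1·16 + 5
16 = 3·5 + 1
5 = 5·1 + 0
Back-substituting gives 16·4 ≡ 1 (mod 21).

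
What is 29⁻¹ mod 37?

23

37 = 1·29 + 8
29 = 3·8 + 5
8 = 1·5 + 3
5 = 1·3 + 2
3 = 1·2 + 1
2 = 2·1 + 0
Back-substituting gives 29·23 ≡ 1 (mod 37).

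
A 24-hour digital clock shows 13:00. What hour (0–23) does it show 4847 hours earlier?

14

4847 mod 24 = 23 (since 201·24 = 4824).
(13 − 23) mod 24 = 14.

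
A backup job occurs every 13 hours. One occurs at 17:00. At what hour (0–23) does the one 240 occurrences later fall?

17

240·13 = 3120.
Dividing 3120 by 24 gives quotient 130 and remainder 0.
(17 + 0) mod 24 = 17.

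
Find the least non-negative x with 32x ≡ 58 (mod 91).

53

The inverse of 32 mod 91 is 37 (since 32·37 = 1184 ≡ 1).
Multiplying both sides by 37: x ≡ 37·58 = 2146 ≡ 53 (mod 91).
Check: 32·53 = 1696 = 18·91 + 58.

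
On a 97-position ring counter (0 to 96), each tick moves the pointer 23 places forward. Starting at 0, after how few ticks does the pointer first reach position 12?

68

The inverse of 23 mod 97 is 38 (since 23·38 = 874 ≡ 1).
Multiplying both sides by 38: x ≡ 38·12 = 456 ≡ 68 (mod 97).
Check: 23·68 = 1564 = 16·97 + 12.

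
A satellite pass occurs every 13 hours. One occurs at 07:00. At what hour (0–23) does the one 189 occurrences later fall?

16

189·13 = 2457.
2457 = 102·24 + 9, so 2457 mod 24 = 9.
(7 + 9) mod 24 = 16.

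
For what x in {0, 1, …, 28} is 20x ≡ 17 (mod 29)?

11

20⁻¹ ≡ 16 (mod 29) because 20·16 = 320 = 11·29 + 1.
Multiplying both sides by 16: x ≡ 16·17 = 272 ≡ 11 (mod 29).
Check: 20·11 = 220 = 7·29 + 17.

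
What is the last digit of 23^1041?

3

Last digits of 3^n: 3, 9, 7, 1 (period 4).
1041 mod 4 = 1, so the last digit matches 3^1 = 3.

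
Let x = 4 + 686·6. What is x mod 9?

7

686·6 = 4116.
Dividing 4116 by 9 gives quotient 457 and remainder 3.
(4 + 3) mod 9 = 7.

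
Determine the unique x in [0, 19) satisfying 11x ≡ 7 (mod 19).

The inverse of 11 mod 19 is 7 (since 11·7 = 77 ≡ 1).
Multiplying both sides by 7: x ≡ 7·7 = 49 ≡ 11 (mod 19).

11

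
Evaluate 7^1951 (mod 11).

7

By repeated squaring mod 11: 7^1≡7, 7^2≡5, 7^4≡3, 7^8≡9, 7^16≡4, 7^32≡5, 7^64≡3, 7^128≡9, 7^256≡4, 7^512≡5, 7^1024≡3.
1951 = 1 + 2 + 4 + 8 + 16 + 128 + 256 + 512 + 1024, so 7^1951 ≡ 7·5·3·9·4·9·4·5·3 ≡ 7 (mod 11).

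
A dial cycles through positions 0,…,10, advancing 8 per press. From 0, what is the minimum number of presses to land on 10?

The inverse of 8 mod 11 is 7 (since 8·7 = 56 ≡ 1).
So x ≡ 7·10 = 70 ≡ 4 (mod 11).

4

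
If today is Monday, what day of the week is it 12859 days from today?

Monday

12859 = 1837·7 + 0, so 12859 mod 7 = 0.
Monday + 0 days → Monday.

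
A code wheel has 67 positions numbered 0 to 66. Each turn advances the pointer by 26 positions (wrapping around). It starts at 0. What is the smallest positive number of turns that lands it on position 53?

26⁻¹ ≡ 49 (mod 67) because 26·49 = 1274 = 19·67 + 1.
So x ≡ 49·53 = 2597 ≡ 51 (mod 67).
Check: 26·51 = 1326 = 19·67 + 53.

51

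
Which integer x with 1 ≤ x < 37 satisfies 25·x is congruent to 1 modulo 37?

37 = 1·25 + 12
25 = 2·12 + 1
12 = 12·1 + 0
Back-substituting gives 25·3 ≡ 1 (mod 37).

3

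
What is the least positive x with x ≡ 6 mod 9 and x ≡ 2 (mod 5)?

Since 5·2 ≡ 1 (mod 9), take x = 2 + 5·((6−2)·2 mod 9) = 2 + 5·8 = 42.
Check: 42 mod 9 = 6, 42 mod 5 = 2.

42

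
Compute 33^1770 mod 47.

By repeated squaring mod 47: 33^1≡33, 33^2≡8, 33^4≡17, 33^8≡7, 33^16≡2, 33^32≡4, 33^64≡16, 33^128≡21, 33^256≡18, 33^512≡42, 33^1024≡25.
1770 = 2 + 8 + 32 + 64 + 128 + 512 + 1024, so 33^1770 ≡ 8·7·4·16·21·42·25 ≡ 37 (mod 47).

37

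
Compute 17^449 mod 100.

Successive squares of 17 mod 100: 17^1≡17, 17^2≡89, 17^4≡21, 17^8≡41, 17^16≡81, 17^32≡61, 17^64≡21, 17^128≡41, 17^256≡81.
Since 449 = 1 + 64 + 128 + 256 in binary, 17^449 ≡ 17·21·41·81 ≡ 97 (mod 100).

97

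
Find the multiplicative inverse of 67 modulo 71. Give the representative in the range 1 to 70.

53

71 = 1·67 + 4
67 = 16·4 + 3
4 = 1·3 + 1
3 = 3·1 + 0
Back-substituting gives 67·53 ≡ 1 (mod 71).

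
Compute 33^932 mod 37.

Successive squares of 33 mod 37: 33^1≡33, 33^2≡16, 33^4≡34, 33^8≡9, 33^16≡7, 33^32≡12, 33^64≡33, 33^128≡16, 33^256≡34, 33^512≡9.
Since 932 = 4 + 32 + 128 + 256 + 512 in binary, 33^932 ≡ 34·12·16·34·9 ≡ 12 (mod 37).

12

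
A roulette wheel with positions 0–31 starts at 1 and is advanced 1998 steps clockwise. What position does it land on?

15

1998 mod 32 = 14 (since 62·32 = 1984).
(1 + 14) mod 32 = 15.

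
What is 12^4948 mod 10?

The units digit of 12^n cycles with period 4: 2, 4, 8, 6, …
4948 leaves remainder 0 on division by 4, so 12^4948 ends in 6.

6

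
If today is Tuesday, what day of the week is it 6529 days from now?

6529 mod 7 = 5 (since 932·7 = 6524).
Tuesday + 5 days → Sunday.

Sunday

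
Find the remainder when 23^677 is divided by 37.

Successive squares of 23 mod 37: 23^1≡23, 23^2≡11, 23^4≡10, 23^8≡26, 23^16≡10, 23^32≡26, 23^64≡10, 23^128≡26, 23^256≡10, 23^512≡26.
677 = 1 + 4 + 32 + 128 + 512, so 23^677 ≡ 23·10·26·26·26 ≡ 8 (mod 37).

8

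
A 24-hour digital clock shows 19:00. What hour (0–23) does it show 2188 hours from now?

2188 − 91·24 = 4, so 2188 ≡ 4 (mod 24).
(19 + 4) mod 24 = 23.

23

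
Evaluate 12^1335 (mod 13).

12

Square-and-reduce mod 13: 12^1≡12, 12^2≡1, 12^4≡1, 12^8≡1, 12^16≡1, 12^32≡1, 12^64≡1, 12^128≡1, 12^256≡1, 12^512≡1, 12^1024≡1.
1335 = 1 + 2 + 4 + 16 + 32 + 256 + 1024, so 12^1335 ≡ 12·1·1·1·1·1·1 ≡ 12 (mod 13).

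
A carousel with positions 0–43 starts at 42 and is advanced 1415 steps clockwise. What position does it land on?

1415 = 32·44 + 7, so 1415 mod 44 = 7.
(42 + 7) mod 44 = 5.

5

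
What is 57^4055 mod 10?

3

Last digits of 7^n: 7, 9, 3, 1 (period 4).
4055 mod 4 = 3, so the last digit matches 7^3 = 3.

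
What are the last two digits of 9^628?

21

By repeated squaring mod 100: 9^1≡9, 9^2≡81, 9^4≡61, 9^8≡21, 9^16≡41, 9^32≡81, 9^64≡61, 9^128≡21, 9^256≡41, 9^512≡81.
628 = 4 + 16 + 32 + 64 + 512, so 9^628 ≡ 61·41·81·61·81 ≡ 21 (mod 100).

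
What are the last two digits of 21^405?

Square-and-reduce mod 100: 21^1≡21, 21^2≡41, 21^4≡81, 21^8≡61, 21^16≡21, 21^32≡41, 21^64≡81, 21^128≡61, 21^256≡21.
405 = 1 + 4 + 16 + 128 + 256, so 21^405 ≡ 21·81·21·61·21 ≡ 1 (mod 100).

01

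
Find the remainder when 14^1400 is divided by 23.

By repeated squaring mod 23: 14^1≡14, 14^2≡12, 14^4≡6, 14^8≡13, 14^16≡8, 14^32≡18, 14^64≡2, 14^128≡4, 14^256≡16, 14^512≡3, 14^1024≡9.
Since 1400 = 8 + 16 + 32 + 64 + 256 + 1024 in binary, 14^1400 ≡ 13·8·18·2·16·9 ≡ 16 (mod 23).

16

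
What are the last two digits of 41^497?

By repeated squaring mod 100: 41^1≡41, 41^2≡81, 41^4≡61, 41^8≡21, 41^16≡41, 41^32≡81, 41^64≡61, 41^128≡21, 41^256≡41.
497 = 1 + 16 + 32 + 64 + 128 + 256, so 41^497 ≡ 41·41·81·61·21·41 ≡ 81 (mod 100).

81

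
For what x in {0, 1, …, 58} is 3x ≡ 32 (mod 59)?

The inverse of 3 mod 59 is 20 (since 3·20 = 60 ≡ 1).
So x ≡ 20·32 = 640 ≡ 50 (mod 59).
Check: 3·50 = 150 = 2·59 + 32.

50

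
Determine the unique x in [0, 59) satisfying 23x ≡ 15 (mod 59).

34

23⁻¹ ≡ 18 (mod 59) because 23·18 = 414 = 7·59 + 1.
Multiplying both sides by 18: x ≡ 18·15 = 270 ≡ 34 (mod 59).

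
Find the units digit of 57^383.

The units digit of 57^n cycles with period 4: 7, 9, 3, 1, …
383 mod 4 = 3, so the last digit matches 7^3 = 3.

3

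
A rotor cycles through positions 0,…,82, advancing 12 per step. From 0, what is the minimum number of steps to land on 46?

73

12⁻¹ ≡ 7 (mod 83) because 12·7 = 84 = 1·83 + 1.
So x ≡ 7·46 = 322 ≡ 73 (mod 83).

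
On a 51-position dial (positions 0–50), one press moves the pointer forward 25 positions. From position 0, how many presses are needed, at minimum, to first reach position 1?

51 = 2·25 + 1
25 = 25·1 + 0
Back-substituting gives 25·49 ≡ 1 (mod 51).

49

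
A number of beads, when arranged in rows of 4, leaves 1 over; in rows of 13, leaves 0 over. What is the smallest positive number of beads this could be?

x ≡ 1 (mod 4) gives x ∈ {1, 5, 9, 13}.
The first of these with x mod 13 = 0 is 13.

13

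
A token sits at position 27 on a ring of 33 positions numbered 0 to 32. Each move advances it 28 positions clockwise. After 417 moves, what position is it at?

417·28 = 11676.
11676 mod 33 = 27 (since 353·33 = 11649).
(27 + 27) mod 33 = 21.

21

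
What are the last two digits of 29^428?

61

Square-and-reduce mod 100: 29^1≡29, 29^2≡41, 29^4≡81, 29^8≡61, 29^16≡21, 29^32≡41, 29^64≡81, 29^128≡61, 29^256≡21.
Since 428 = 4 + 8 + 32 + 128 + 256 in binary, 29^428 ≡ 81·61·41·61·21 ≡ 61 (mod 100).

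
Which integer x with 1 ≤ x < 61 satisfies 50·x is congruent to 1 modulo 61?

11

61 = 1·50 + 11
50 = 4·11 + 6
11 = 1·6 + 5
6 = 1·5 + 1
5 = 5·1 + 0
Back-substituting gives 50·11 ≡ 1 (mod 61).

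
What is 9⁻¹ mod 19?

17

19 = 2·9 + 1
9 = 9·1 + 0
Back-substituting gives 9·17 ≡ 1 (mod 19).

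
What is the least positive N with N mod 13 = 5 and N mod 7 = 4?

18

x ≡ 4 (mod 7) gives x ∈ {4, 11, 18}.
The first of these with x mod 13 = 5 is 18.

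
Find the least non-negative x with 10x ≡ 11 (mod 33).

11

The inverse of 10 mod 33 is 10 (since 10·10 = 100 ≡ 1).
So x ≡ 10·11 = 110 ≡ 11 (mod 33).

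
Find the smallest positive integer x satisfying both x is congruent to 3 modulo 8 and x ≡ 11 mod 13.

x ≡ 3 (mod 8) gives x ∈ {3, 11}.
The first of these with x mod 13 = 11 is 11.

11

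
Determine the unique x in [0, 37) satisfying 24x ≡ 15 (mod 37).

The inverse of 24 mod 37 is 17 (since 24·17 = 408 ≡ 1).
Multiplying both sides by 17: x ≡ 17·15 = 255 ≡ 33 (mod 37).

33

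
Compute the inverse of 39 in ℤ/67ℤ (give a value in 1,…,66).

55

67 = 1·39 + 28
39 = 1·28 + 11
28 = 2·11 + 6
11 = 1·6 + 5
6 = 1·5 + 1
5 = 5·1 + 0
Back-substituting gives 39·55 ≡ 1 (mod 67).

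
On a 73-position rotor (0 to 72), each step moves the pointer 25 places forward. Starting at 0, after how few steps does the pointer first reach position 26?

39

25⁻¹ ≡ 38 (mod 73) because 25·38 = 950 = 13·73 + 1.
So x ≡ 38·26 = 988 ≡ 39 (mod 73).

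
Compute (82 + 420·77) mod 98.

82

420·77 = 32340.
32340 = 330·98 + 0, so 32340 mod 98 = 0.
(82 + 0) mod 98 = 82.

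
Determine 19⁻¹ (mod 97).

46

19·46 = 874 = 9·97 + 1, so 19⁻¹ ≡ 46 (mod 97).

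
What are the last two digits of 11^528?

81

Successive squares of 11 mod 100: 11^1≡11, 11^2≡21, 11^4≡41, 11^8≡81, 11^16≡61, 11^32≡21, 11^64≡41, 11^128≡81, 11^256≡61, 11^512≡21.
528 = 16 + 512, so 11^528 ≡ 61·21 ≡ 81 (mod 100).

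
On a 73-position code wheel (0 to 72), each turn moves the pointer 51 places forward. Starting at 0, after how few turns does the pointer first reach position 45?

61

The inverse of 51 mod 73 is 63 (since 51·63 = 3213 ≡ 1).
Multiplying both sides by 63: x ≡ 63·45 = 2835 ≡ 61 (mod 73).
Check: 51·61 = 3111 = 42·73 + 45.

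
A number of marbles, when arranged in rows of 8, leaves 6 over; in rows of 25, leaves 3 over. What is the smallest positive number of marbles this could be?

Since 25·1 ≡ 1 (mod 8), take x = 3 + 25·((6−3)·1 mod 8) = 3 + 25·3 = 78.
Check: 78 mod 8 = 6, 78 mod 25 = 3.

78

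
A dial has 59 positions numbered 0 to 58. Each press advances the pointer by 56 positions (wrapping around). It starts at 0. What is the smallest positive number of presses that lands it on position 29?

The inverse of 56 mod 59 is 39 (since 56·39 = 2184 ≡ 1).
Multiplying both sides by 39: x ≡ 39·29 = 1131 ≡ 10 (mod 59).

10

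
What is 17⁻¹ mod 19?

9

19 = 1·17 + 2
17 = 8·2 + 1
2 = 2·1 + 0
Back-substituting gives 17·9 ≡ 1 (mod 19).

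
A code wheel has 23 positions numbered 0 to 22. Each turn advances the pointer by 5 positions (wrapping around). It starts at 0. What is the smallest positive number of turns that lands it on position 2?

5

The inverse of 5 mod 23 is 14 (since 5·14 = 70 ≡ 1).
Multiplying both sides by 14: x ≡ 14·2 = 28 ≡ 5 (mod 23).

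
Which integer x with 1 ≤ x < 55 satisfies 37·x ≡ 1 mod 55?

3

37·3 = 111 = 2·55 + 1, so 37⁻¹ ≡ 3 (mod 55).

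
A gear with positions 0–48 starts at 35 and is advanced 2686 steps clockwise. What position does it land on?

26

2686 = 54·49 + 40, so 2686 mod 49 = 40.
(35 + 40) mod 49 = 26.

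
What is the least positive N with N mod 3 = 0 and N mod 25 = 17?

Since 25·1 ≡ 1 (mod 3), take x = 17 + 25·((0−17)·1 mod 3) = 17 + 25·1 = 42.
Check: 42 mod 3 = 0, 42 mod 25 = 17.

42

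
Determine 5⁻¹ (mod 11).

5·9 = 45 = 4·11 + 1, so 5⁻¹ ≡ 9 (mod 11).

9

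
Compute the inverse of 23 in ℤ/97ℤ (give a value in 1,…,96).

38

97 = 4·23 + 5
23 = 4·5 + 3
5 = 1·3 + 2
3 = 1·2 + 1
2 = 2·1 + 0
Back-substituting gives 23·38 ≡ 1 (mod 97).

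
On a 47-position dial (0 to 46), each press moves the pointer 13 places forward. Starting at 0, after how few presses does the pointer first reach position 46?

18

13⁻¹ ≡ 29 (mod 47) because 13·29 = 377 = 8·47 + 1.
So x ≡ 29·46 = 1334 ≡ 18 (mod 47).
Check: 13·18 = 234 = 4·47 + 46.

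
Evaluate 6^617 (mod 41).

Square-and-reduce mod 41: 6^1≡6, 6^2≡36, 6^4≡25, 6^8≡10, 6^16≡18, 6^32≡37, 6^64≡16, 6^128≡10, 6^256≡18, 6^512≡37.
617 = 1 + 8 + 32 + 64 + 512, so 6^617 ≡ 6·10·37·16·37 ≡ 26 (mod 41).

26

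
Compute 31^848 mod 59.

35

Successive squares of 31 mod 59: 31^1≡31, 31^2≡17, 31^4≡53, 31^8≡36, 31^16≡57, 31^32≡4, 31^64≡16, 31^128≡20, 31^256≡46, 31^512≡51.
Since 848 = 16 + 64 + 256 + 512 in binary, 31^848 ≡ 57·16·46·51 ≡ 35 (mod 59).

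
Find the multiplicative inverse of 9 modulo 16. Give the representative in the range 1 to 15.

16 = 1·9 + 7
9 = 1·7 + 2
7 = 3·2 + 1
2 = 2·1 + 0
Back-substituting gives 9·9 ≡ 1 (mod 16).

9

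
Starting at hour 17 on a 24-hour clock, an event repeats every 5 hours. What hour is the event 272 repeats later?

272·5 = 1360.
1360 = 56·24 + 16, so 1360 mod 24 = 16.
(17 + 16) mod 24 = 9.

9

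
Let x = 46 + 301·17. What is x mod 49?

18

301·17 = 5117.
Dividing 5117 by 49 gives quotient 104 and remainder 21.
(46 + 21) mod 49 = 18.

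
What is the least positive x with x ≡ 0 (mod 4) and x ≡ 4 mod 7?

x ≡ 0 (mod 4) gives x ∈ {0, 4}.
The first of these with x mod 7 = 4 is 4.

4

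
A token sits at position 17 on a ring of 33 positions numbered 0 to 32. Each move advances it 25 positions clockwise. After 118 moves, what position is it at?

30

118·25 = 2950.
2950 − 89·33 = 13, so 2950 ≡ 13 (mod 33).
(17 + 13) mod 33 = 30.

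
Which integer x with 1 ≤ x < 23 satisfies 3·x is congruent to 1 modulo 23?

3·8 = 24 = 1·23 + 1, so 3⁻¹ ≡ 8 (mod 23).

8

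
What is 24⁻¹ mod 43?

24·9 = 216 = 5·43 + 1, so 24⁻¹ ≡ 9 (mod 43).

9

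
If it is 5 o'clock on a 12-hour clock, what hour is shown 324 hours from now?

5

324 = 27·12 + 0, so 324 mod 12 = 0.
5 + 0 → 5 on a 12-hour dial.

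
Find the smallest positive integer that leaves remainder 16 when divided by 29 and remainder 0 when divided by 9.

Since 9·13 ≡ 1 (mod 29), take x = 0 + 9·((16−0)·13 mod 29) = 0 + 9·5 = 45.
Check: 45 mod 29 = 16, 45 mod 9 = 0.

45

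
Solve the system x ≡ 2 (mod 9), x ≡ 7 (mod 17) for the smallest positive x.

Since 17·8 ≡ 1 (mod 9), take x = 7 + 17·((2−7)·8 mod 9) = 7 + 17·5 = 92.
Check: 92 mod 9 = 2, 92 mod 17 = 7.

92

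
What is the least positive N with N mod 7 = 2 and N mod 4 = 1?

9

x ≡ 1 (mod 4) gives x ∈ {1, 5, 9}.
The first of these with x mod 7 = 2 is 9.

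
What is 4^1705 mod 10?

4

Powers of 4 mod 10 repeat with period 2: 4, 6.
1705 leaves remainder 1 on division by 2, so 4^1705 ends in 4.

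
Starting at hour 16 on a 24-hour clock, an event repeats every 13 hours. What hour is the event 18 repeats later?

18·13 = 234.
234 − 9·24 = 18, so 234 ≡ 18 (mod 24).
(16 + 18) mod 24 = 10.

10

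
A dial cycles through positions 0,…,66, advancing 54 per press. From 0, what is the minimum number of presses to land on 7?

51

The inverse of 54 mod 67 is 36 (since 54·36 = 1944 ≡ 1).
So x ≡ 36·7 = 252 ≡ 51 (mod 67).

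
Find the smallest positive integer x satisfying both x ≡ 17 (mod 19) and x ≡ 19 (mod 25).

x ≡ 17 (mod 19) gives x ∈ {17, 36, 55, 74, 93, 112, 131, 150, …}.
The first of these with x mod 25 = 19 is 169.

169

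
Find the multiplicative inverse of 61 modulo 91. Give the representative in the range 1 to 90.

91 = 1·61 + 30
61 = 2·30 + 1
30 = 30·1 + 0
Back-substituting gives 61·3 ≡ 1 (mod 91).

3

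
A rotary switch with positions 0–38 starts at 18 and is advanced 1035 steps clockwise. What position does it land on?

0

Dividing 1035 by 39 gives quotient 26 and remainder 21.
(18 + 21) mod 39 = 0.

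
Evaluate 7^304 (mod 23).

18

Successive squares of 7 mod 23: 7^1≡7, 7^2≡3, 7^4≡9, 7^8≡12, 7^16≡6, 7^32≡13, 7^64≡8, 7^128≡18, 7^256≡2.
Since 304 = 16 + 32 + 256 in binary, 7^304 ≡ 6·13·2 ≡ 18 (mod 23).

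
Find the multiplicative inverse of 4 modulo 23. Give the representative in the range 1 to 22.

23 = 5·4 + 3
4 = 1·3 + 1
3 = 3·1 + 0
Back-substituting gives 4·6 ≡ 1 (mod 23).

6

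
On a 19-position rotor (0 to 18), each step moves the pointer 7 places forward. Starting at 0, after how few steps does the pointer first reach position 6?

9

The inverse of 7 mod 19 is 11 (since 7·11 = 77 ≡ 1).
So x ≡ 11·6 = 66 ≡ 9 (mod 19).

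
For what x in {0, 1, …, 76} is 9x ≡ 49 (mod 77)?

14

The inverse of 9 mod 77 is 60 (since 9·60 = 540 ≡ 1).
So x ≡ 60·49 = 2940 ≡ 14 (mod 77).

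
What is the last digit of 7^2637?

7

Powers of 7 mod 10 repeat with period 4: 7, 9, 3, 1.
2637 mod 4 = 1, so the last digit matches 7^1 = 7.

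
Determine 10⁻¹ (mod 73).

73 = 7·10 + 3
10 = 3·3 + 1
3 = 3·1 + 0
Back-substituting gives 10·22 ≡ 1 (mod 73).

22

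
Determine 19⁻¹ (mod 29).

26

29 = 1·19 + 10
19 = 1·10 + 9
10 = 1·9 + 1
9 = 9·1 + 0
Back-substituting gives 19·26 ≡ 1 (mod 29).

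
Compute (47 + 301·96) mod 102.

301·96 = 28896.
28896 − 283·102 = 30, so 28896 ≡ 30 (mod 102).
(47 + 30) mod 102 = 77.

77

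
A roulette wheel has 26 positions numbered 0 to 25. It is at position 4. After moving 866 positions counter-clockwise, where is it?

866 − 33·26 = 8, so 866 ≡ 8 (mod 26).
(4 − 8) mod 26 = 22.

22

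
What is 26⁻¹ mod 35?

35 = 1·26 + 9
26 = 2·9 + 8
9 = 1·8 + 1
8 = 8·1 + 0
Back-substituting gives 26·31 ≡ 1 (mod 35).

31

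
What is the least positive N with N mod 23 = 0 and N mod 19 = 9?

Since 19·17 ≡ 1 (mod 23), take x = 9 + 19·((0−9)·17 mod 23) = 9 + 19·8 = 161.
Check: 161 mod 23 = 0, 161 mod 19 = 9.

161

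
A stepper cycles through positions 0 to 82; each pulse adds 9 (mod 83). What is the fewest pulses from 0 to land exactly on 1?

37

83 = 9·9 + 2
9 = 4·2 + 1
2 = 2·1 + 0
Back-substituting gives 9·37 ≡ 1 (mod 83).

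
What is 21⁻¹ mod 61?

21·32 = 672 = 11·61 + 1, so 21⁻¹ ≡ 32 (mod 61).

32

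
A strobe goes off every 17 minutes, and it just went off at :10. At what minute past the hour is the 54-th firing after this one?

28

54·17 = 918.
Dividing 918 by 60 gives quotient 15 and remainder 18.
(10 + 18) mod 60 = 28.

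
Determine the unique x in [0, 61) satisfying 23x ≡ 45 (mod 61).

The inverse of 23 mod 61 is 8 (since 23·8 = 184 ≡ 1).
So x ≡ 8·45 = 360 ≡ 55 (mod 61).

55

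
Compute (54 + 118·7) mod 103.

56

118·7 = 826.
Dividing 826 by 103 gives quotient 8 and remainder 2.
(54 + 2) mod 103 = 56.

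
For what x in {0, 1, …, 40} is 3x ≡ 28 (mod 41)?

The inverse of 3 mod 41 is 14 (since 3·14 = 42 ≡ 1).
Multiplying both sides by 14: x ≡ 14·28 = 392 ≡ 23 (mod 41).

23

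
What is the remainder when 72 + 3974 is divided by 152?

94

3974 mod 152 = 22 (since 26·152 = 3952).
(72 + 22) mod 152 = 94.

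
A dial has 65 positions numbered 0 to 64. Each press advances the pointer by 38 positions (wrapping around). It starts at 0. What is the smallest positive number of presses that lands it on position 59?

The inverse of 38 mod 65 is 12 (since 38·12 = 456 ≡ 1).
Multiplying both sides by 12: x ≡ 12·59 = 708 ≡ 58 (mod 65).

58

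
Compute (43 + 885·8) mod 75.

73

885·8 = 7080.
7080 mod 75 = 30 (since 94·75 = 7050).
(43 + 30) mod 75 = 73.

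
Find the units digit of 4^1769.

The units digit of 4^n cycles with period 2: 4, 6, …
1769 mod 2 = 1, so the last digit matches 4^1 = 4.

4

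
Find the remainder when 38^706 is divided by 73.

Successive squares of 38 mod 73: 38^1≡38, 38^2≡57, 38^4≡37, 38^8≡55, 38^16≡32, 38^32≡2, 38^64≡4, 38^128≡16, 38^256≡37, 38^512≡55.
Since 706 = 2 + 64 + 128 + 512 in binary, 38^706 ≡ 57·4·16·55 ≡ 36 (mod 73).

36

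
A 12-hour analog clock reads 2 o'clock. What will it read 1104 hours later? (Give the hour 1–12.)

2

Dividing 1104 by 12 gives quotient 92 and remainder 0.
2 + 0 → 2 on a 12-hour dial.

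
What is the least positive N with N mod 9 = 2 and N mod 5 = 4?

29

x ≡ 4 (mod 5) gives x ∈ {4, 9, 14, 19, 24, 29}.
The first of these with x mod 9 = 2 is 29.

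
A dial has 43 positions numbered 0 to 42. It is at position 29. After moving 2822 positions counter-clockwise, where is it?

2

2822 mod 43 = 27 (since 65·43 = 2795).
(29 − 27) mod 43 = 2.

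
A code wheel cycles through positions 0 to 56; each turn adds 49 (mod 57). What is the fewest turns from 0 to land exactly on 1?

7

49·7 = 343 = 6·57 + 1, so 49⁻¹ ≡ 7 (mod 57).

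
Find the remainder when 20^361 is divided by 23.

5

By repeated squaring mod 23: 20^1≡20, 20^2≡9, 20^4≡12, 20^8≡6, 20^16≡13, 20^32≡8, 20^64≡18, 20^128≡2, 20^256≡4.
361 = 1 + 8 + 32 + 64 + 256, so 20^361 ≡ 20·6·8·18·4 ≡ 5 (mod 23).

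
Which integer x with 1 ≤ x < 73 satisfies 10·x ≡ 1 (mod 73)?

73 = 7·10 + 3
10 = 3·3 + 1
3 = 3·1 + 0
Back-substituting gives 10·22 ≡ 1 (mod 73).

22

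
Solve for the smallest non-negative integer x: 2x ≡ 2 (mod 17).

2⁻¹ ≡ 9 (mod 17) because 2·9 = 18 = 1·17 + 1.
So x ≡ 9·2 = 18 ≡ 1 (mod 17).

1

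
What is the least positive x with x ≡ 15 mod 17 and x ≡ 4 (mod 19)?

270

x ≡ 15 (mod 17) gives x ∈ {15, 32, 49, 66, 83, 100, 117, 134, …}.
The first of these with x mod 19 = 4 is 270.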